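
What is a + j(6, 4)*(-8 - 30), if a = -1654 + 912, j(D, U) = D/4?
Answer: -799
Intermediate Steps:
j(D, U) = D/4 (j(D, U) = D*(¼) = D/4)
a = -742
a + j(6, 4)*(-8 - 30) = -742 + ((¼)*6)*(-8 - 30) = -742 + (3/2)*(-38) = -742 - 57 = -799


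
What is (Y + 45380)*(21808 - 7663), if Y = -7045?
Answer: 542248575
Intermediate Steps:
(Y + 45380)*(21808 - 7663) = (-7045 + 45380)*(21808 - 7663) = 38335*14145 = 542248575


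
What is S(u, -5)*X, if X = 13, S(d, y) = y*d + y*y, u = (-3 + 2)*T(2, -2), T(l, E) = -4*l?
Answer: -195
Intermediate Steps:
u = 8 (u = (-3 + 2)*(-4*2) = -1*(-8) = 8)
S(d, y) = y² + d*y (S(d, y) = d*y + y² = y² + d*y)
S(u, -5)*X = -5*(8 - 5)*13 = -5*3*13 = -15*13 = -195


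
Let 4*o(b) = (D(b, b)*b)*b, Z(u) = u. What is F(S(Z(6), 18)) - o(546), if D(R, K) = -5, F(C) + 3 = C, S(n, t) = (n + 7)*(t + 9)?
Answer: 372993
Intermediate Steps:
S(n, t) = (7 + n)*(9 + t)
F(C) = -3 + C
o(b) = -5*b²/4 (o(b) = ((-5*b)*b)/4 = (-5*b²)/4 = -5*b²/4)
F(S(Z(6), 18)) - o(546) = (-3 + (63 + 7*18 + 9*6 + 6*18)) - (-5)*546²/4 = (-3 + (63 + 126 + 54 + 108)) - (-5)*298116/4 = (-3 + 351) - 1*(-372645) = 348 + 372645 = 372993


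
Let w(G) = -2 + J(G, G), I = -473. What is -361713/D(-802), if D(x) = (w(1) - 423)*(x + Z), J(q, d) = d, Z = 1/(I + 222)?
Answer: -30263321/28450824 ≈ -1.0637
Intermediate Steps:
Z = -1/251 (Z = 1/(-473 + 222) = 1/(-251) = -1/251 ≈ -0.0039841)
w(G) = -2 + G
D(x) = 424/251 - 424*x (D(x) = ((-2 + 1) - 423)*(x - 1/251) = (-1 - 423)*(-1/251 + x) = -424*(-1/251 + x) = 424/251 - 424*x)
-361713/D(-802) = -361713/(424/251 - 424*(-802)) = -361713/(424/251 + 340048) = -361713/85352472/251 = -361713*251/85352472 = -30263321/28450824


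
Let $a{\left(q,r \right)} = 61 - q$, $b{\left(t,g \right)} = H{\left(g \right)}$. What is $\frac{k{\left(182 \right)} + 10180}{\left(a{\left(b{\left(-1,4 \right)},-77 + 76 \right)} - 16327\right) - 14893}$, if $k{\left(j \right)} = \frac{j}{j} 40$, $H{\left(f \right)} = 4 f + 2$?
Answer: $- \frac{10220}{31177} \approx -0.32781$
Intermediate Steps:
$H{\left(f \right)} = 2 + 4 f$
$k{\left(j \right)} = 40$ ($k{\left(j \right)} = 1 \cdot 40 = 40$)
$b{\left(t,g \right)} = 2 + 4 g$
$\frac{k{\left(182 \right)} + 10180}{\left(a{\left(b{\left(-1,4 \right)},-77 + 76 \right)} - 16327\right) - 14893} = \frac{40 + 10180}{\left(\left(61 - \left(2 + 4 \cdot 4\right)\right) - 16327\right) - 14893} = \frac{10220}{\left(\left(61 - \left(2 + 16\right)\right) - 16327\right) - 14893} = \frac{10220}{\left(\left(61 - 18\right) - 16327\right) - 14893} = \frac{10220}{\left(43 - 16327\right) - 14893} = \frac{10220}{-16284 - 14893} = \frac{10220}{-31177} = 10220 \left(- \frac{1}{31177}\right) = - \frac{10220}{31177}$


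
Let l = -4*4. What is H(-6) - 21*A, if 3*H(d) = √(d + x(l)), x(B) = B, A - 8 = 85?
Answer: -1953 + I*√22/3 ≈ -1953.0 + 1.5635*I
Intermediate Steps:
A = 93 (A = 8 + 85 = 93)
l = -16
H(d) = √(-16 + d)/3 (H(d) = √(d - 16)/3 = √(-16 + d)/3)
H(-6) - 21*A = √(-16 - 6)/3 - 21*93 = √(-22)/3 - 1953 = (I*√22)/3 - 1953 = I*√22/3 - 1953 = -1953 + I*√22/3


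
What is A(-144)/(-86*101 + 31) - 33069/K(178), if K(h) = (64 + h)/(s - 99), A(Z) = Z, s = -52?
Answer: 14406025431/698170 ≈ 20634.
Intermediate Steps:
K(h) = -64/151 - h/151 (K(h) = (64 + h)/(-52 - 99) = (64 + h)/(-151) = (64 + h)*(-1/151) = -64/151 - h/151)
A(-144)/(-86*101 + 31) - 33069/K(178) = -144/(-86*101 + 31) - 33069/(-64/151 - 1/151*178) = -144/(-8686 + 31) - 33069/(-64/151 - 178/151) = -144/(-8655) - 33069/(-242/151) = -144*(-1/8655) - 33069*(-151/242) = 48/2885 + 4993419/242 = 14406025431/698170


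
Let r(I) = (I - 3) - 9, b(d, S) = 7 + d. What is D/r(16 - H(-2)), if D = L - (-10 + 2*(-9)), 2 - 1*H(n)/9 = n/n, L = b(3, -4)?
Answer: -38/5 ≈ -7.6000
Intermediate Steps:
L = 10 (L = 7 + 3 = 10)
H(n) = 9 (H(n) = 18 - 9*n/n = 18 - 9*1 = 18 - 9 = 9)
D = 38 (D = 10 - (-10 + 2*(-9)) = 10 - (-10 - 18) = 10 - 1*(-28) = 10 + 28 = 38)
r(I) = -12 + I (r(I) = (-3 + I) - 9 = -12 + I)
D/r(16 - H(-2)) = 38/(-12 + (16 - 1*9)) = 38/(-12 + (16 - 9)) = 38/(-12 + 7) = 38/(-5) = 38*(-⅕) = -38/5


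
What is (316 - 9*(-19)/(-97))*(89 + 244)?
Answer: 10150173/97 ≈ 1.0464e+5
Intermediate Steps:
(316 - 9*(-19)/(-97))*(89 + 244) = (316 + 171*(-1/97))*333 = (316 - 171/97)*333 = (30481/97)*333 = 10150173/97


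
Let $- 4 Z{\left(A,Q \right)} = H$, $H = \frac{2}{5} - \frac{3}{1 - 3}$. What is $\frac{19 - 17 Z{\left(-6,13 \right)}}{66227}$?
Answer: $\frac{1083}{2649080} \approx 0.00040882$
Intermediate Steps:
$H = \frac{19}{10}$ ($H = 2 \cdot \frac{1}{5} - \frac{3}{-2} = \frac{2}{5} - - \frac{3}{2} = \frac{2}{5} + \frac{3}{2} = \frac{19}{10} \approx 1.9$)
$Z{\left(A,Q \right)} = - \frac{19}{40}$ ($Z{\left(A,Q \right)} = \left(- \frac{1}{4}\right) \frac{19}{10} = - \frac{19}{40}$)
$\frac{19 - 17 Z{\left(-6,13 \right)}}{66227} = \frac{19 - - \frac{323}{40}}{66227} = \left(19 + \frac{323}{40}\right) \frac{1}{66227} = \frac{1083}{40} \cdot \frac{1}{66227} = \frac{1083}{2649080}$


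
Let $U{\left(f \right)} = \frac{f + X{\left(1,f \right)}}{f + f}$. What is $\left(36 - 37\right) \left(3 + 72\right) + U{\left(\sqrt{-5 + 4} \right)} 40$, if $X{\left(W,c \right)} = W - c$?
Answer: $-75 - 20 i \approx -75.0 - 20.0 i$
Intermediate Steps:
$U{\left(f \right)} = \frac{1}{2 f}$ ($U{\left(f \right)} = \frac{f - \left(-1 + f\right)}{f + f} = 1 \frac{1}{2 f} = \frac{1}{2 f}$)
$\left(36 - 37\right) \left(3 + 72\right) + U{\left(\sqrt{-5 + 4} \right)} 40 = \left(36 - 37\right) \left(3 + 72\right) + \frac{1}{2 \sqrt{-5 + 4}} \cdot 40 = \left(-1\right) 75 + \frac{1}{2 \sqrt{-1}} \cdot 40 = -75 + \frac{1}{2 i} 40 = -75 + \frac{\left(-1\right) i}{2} \cdot 40 = -75 + - \frac{i}{2} \cdot 40 = -75 - 20 i$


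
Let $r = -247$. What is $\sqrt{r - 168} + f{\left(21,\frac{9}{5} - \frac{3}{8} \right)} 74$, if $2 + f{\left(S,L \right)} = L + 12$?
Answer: $\frac{16909}{20} + i \sqrt{415} \approx 845.45 + 20.372 i$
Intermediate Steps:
$f{\left(S,L \right)} = 10 + L$ ($f{\left(S,L \right)} = -2 + \left(L + 12\right) = -2 + \left(12 + L\right) = 10 + L$)
$\sqrt{r - 168} + f{\left(21,\frac{9}{5} - \frac{3}{8} \right)} 74 = \sqrt{-247 - 168} + \left(10 + \left(\frac{9}{5} - \frac{3}{8}\right)\right) 74 = \sqrt{-415} + \left(10 + \left(9 \cdot \frac{1}{5} - \frac{3}{8}\right)\right) 74 = i \sqrt{415} + \left(10 + \left(\frac{9}{5} - \frac{3}{8}\right)\right) 74 = i \sqrt{415} + \left(10 + \frac{57}{40}\right) 74 = i \sqrt{415} + \frac{457}{40} \cdot 74 = i \sqrt{415} + \frac{16909}{20} = \frac{16909}{20} + i \sqrt{415}$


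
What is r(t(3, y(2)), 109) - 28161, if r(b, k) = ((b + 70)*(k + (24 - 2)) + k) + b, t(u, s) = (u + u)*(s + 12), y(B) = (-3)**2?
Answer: -2250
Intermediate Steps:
y(B) = 9
t(u, s) = 2*u*(12 + s) (t(u, s) = (2*u)*(12 + s) = 2*u*(12 + s))
r(b, k) = b + k + (22 + k)*(70 + b) (r(b, k) = ((70 + b)*(k + 22) + k) + b = ((70 + b)*(22 + k) + k) + b = ((22 + k)*(70 + b) + k) + b = (k + (22 + k)*(70 + b)) + b = b + k + (22 + k)*(70 + b))
r(t(3, y(2)), 109) - 28161 = (1540 + 23*(2*3*(12 + 9)) + 71*109 + (2*3*(12 + 9))*109) - 28161 = (1540 + 23*(2*3*21) + 7739 + (2*3*21)*109) - 28161 = (1540 + 23*126 + 7739 + 126*109) - 28161 = (1540 + 2898 + 7739 + 13734) - 28161 = 25911 - 28161 = -2250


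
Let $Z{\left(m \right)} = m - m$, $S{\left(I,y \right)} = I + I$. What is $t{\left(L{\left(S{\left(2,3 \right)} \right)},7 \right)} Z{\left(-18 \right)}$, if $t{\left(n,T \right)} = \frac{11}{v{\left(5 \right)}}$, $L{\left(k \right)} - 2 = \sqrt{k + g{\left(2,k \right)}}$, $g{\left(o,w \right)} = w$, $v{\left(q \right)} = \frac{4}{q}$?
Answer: $0$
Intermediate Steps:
$S{\left(I,y \right)} = 2 I$
$Z{\left(m \right)} = 0$
$L{\left(k \right)} = 2 + \sqrt{2} \sqrt{k}$ ($L{\left(k \right)} = 2 + \sqrt{k + k} = 2 + \sqrt{2 k} = 2 + \sqrt{2} \sqrt{k}$)
$t{\left(n,T \right)} = \frac{55}{4}$ ($t{\left(n,T \right)} = \frac{11}{4 \cdot \frac{1}{5}} = \frac{11}{\frac{4}{5}} = 11 \cdot \frac{5}{4} = \frac{55}{4}$)
$t{\left(L{\left(S{\left(2,3 \right)} \right)},7 \right)} Z{\left(-18 \right)} = \frac{55}{4} \cdot 0 = 0$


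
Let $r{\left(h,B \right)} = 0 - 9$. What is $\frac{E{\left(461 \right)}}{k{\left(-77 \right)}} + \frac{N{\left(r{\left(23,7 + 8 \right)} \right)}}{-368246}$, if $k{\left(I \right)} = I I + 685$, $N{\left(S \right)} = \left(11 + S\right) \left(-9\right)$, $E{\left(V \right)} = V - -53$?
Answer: $\frac{47349374}{608894761} \approx 0.077763$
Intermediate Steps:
$r{\left(h,B \right)} = -9$ ($r{\left(h,B \right)} = 0 - 9 = -9$)
$E{\left(V \right)} = 53 + V$ ($E{\left(V \right)} = V + 53 = 53 + V$)
$N{\left(S \right)} = -99 - 9 S$
$k{\left(I \right)} = 685 + I^{2}$ ($k{\left(I \right)} = I^{2} + 685 = 685 + I^{2}$)
$\frac{E{\left(461 \right)}}{k{\left(-77 \right)}} + \frac{N{\left(r{\left(23,7 + 8 \right)} \right)}}{-368246} = \frac{53 + 461}{685 + \left(-77\right)^{2}} + \frac{-99 - -81}{-368246} = \frac{514}{685 + 5929} + \left(-99 + 81\right) \left(- \frac{1}{368246}\right) = \frac{514}{6614} - - \frac{9}{184123} = 514 \cdot \frac{1}{6614} + \frac{9}{184123} = \frac{257}{3307} + \frac{9}{184123} = \frac{47349374}{608894761}$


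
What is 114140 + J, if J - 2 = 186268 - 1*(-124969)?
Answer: 425379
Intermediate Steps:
J = 311239 (J = 2 + (186268 - 1*(-124969)) = 2 + (186268 + 124969) = 2 + 311237 = 311239)
114140 + J = 114140 + 311239 = 425379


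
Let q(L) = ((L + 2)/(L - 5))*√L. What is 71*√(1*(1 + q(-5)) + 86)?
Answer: 71*√(8700 + 30*I*√5)/10 ≈ 662.25 + 2.5531*I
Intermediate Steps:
q(L) = √L*(2 + L)/(-5 + L) (q(L) = ((2 + L)/(-5 + L))*√L = √L*(2 + L)/(-5 + L))
71*√(1*(1 + q(-5)) + 86) = 71*√(1*(1 + √(-5)*(2 - 5)/(-5 - 5)) + 86) = 71*√(1*(1 + (I*√5)*(-3)/(-10)) + 86) = 71*√(1*(1 + (I*√5)*(-⅒)*(-3)) + 86) = 71*√(1*(1 + 3*I*√5/10) + 86) = 71*√((1 + 3*I*√5/10) + 86) = 71*√(87 + 3*I*√5/10)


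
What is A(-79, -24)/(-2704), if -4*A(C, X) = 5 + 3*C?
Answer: -29/1352 ≈ -0.021450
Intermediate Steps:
A(C, X) = -5/4 - 3*C/4 (A(C, X) = -(5 + 3*C)/4 = -5/4 - 3*C/4)
A(-79, -24)/(-2704) = (-5/4 - 3/4*(-79))/(-2704) = (-5/4 + 237/4)*(-1/2704) = 58*(-1/2704) = -29/1352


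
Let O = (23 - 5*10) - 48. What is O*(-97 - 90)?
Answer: 14025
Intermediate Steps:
O = -75 (O = (23 - 50) - 48 = -27 - 48 = -75)
O*(-97 - 90) = -75*(-97 - 90) = -75*(-187) = 14025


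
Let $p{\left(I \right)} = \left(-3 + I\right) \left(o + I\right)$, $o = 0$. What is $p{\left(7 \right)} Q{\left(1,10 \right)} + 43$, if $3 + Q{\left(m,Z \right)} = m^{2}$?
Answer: $-13$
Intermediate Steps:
$Q{\left(m,Z \right)} = -3 + m^{2}$
$p{\left(I \right)} = I \left(-3 + I\right)$ ($p{\left(I \right)} = \left(-3 + I\right) \left(0 + I\right) = \left(-3 + I\right) I = I \left(-3 + I\right)$)
$p{\left(7 \right)} Q{\left(1,10 \right)} + 43 = 7 \left(-3 + 7\right) \left(-3 + 1^{2}\right) + 43 = 7 \cdot 4 \left(-3 + 1\right) + 43 = 28 \left(-2\right) + 43 = -56 + 43 = -13$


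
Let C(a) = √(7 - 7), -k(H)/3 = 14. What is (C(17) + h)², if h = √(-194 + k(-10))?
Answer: -236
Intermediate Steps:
k(H) = -42 (k(H) = -3*14 = -42)
h = 2*I*√59 (h = √(-194 - 42) = √(-236) = 2*I*√59 ≈ 15.362*I)
C(a) = 0 (C(a) = √0 = 0)
(C(17) + h)² = (0 + 2*I*√59)² = (2*I*√59)² = -236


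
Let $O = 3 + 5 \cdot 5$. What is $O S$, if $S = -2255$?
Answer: $-63140$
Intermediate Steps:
$O = 28$ ($O = 3 + 25 = 28$)
$O S = 28 \left(-2255\right) = -63140$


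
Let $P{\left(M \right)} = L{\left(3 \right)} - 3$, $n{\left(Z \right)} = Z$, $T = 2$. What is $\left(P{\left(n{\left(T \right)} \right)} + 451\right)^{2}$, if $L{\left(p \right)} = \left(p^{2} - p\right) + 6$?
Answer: $211600$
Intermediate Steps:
$L{\left(p \right)} = 6 + p^{2} - p$
$P{\left(M \right)} = 9$ ($P{\left(M \right)} = \left(6 + 3^{2} - 3\right) - 3 = \left(6 + 9 - 3\right) - 3 = 12 - 3 = 9$)
$\left(P{\left(n{\left(T \right)} \right)} + 451\right)^{2} = \left(9 + 451\right)^{2} = 460^{2} = 211600$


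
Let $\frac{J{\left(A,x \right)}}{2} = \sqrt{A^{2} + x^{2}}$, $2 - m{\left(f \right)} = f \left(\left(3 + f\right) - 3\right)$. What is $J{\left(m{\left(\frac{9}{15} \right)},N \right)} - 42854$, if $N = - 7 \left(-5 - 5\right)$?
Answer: $-42854 + \frac{2 \sqrt{3064181}}{25} \approx -42714.0$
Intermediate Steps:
$m{\left(f \right)} = 2 - f^{2}$ ($m{\left(f \right)} = 2 - f \left(\left(3 + f\right) - 3\right) = 2 - f f = 2 - f^{2}$)
$N = 70$ ($N = \left(-7\right) \left(-10\right) = 70$)
$J{\left(A,x \right)} = 2 \sqrt{A^{2} + x^{2}}$
$J{\left(m{\left(\frac{9}{15} \right)},N \right)} - 42854 = 2 \sqrt{\left(2 - \left(\frac{9}{15}\right)^{2}\right)^{2} + 70^{2}} - 42854 = 2 \sqrt{\left(2 - \left(9 \cdot \frac{1}{15}\right)^{2}\right)^{2} + 4900} - 42854 = 2 \sqrt{\left(2 - \left(\frac{3}{5}\right)^{2}\right)^{2} + 4900} - 42854 = 2 \sqrt{\left(2 - \frac{9}{25}\right)^{2} + 4900} - 42854 = 2 \sqrt{\left(\frac{41}{25}\right)^{2} + 4900} - 42854 = 2 \sqrt{\frac{1681}{625} + 4900} - 42854 = 2 \sqrt{\frac{3064181}{625}} - 42854 = 2 \frac{\sqrt{3064181}}{25} - 42854 = \frac{2 \sqrt{3064181}}{25} - 42854 = -42854 + \frac{2 \sqrt{3064181}}{25}$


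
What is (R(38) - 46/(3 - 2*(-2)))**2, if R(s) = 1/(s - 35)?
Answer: 17161/441 ≈ 38.914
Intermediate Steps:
R(s) = 1/(-35 + s)
(R(38) - 46/(3 - 2*(-2)))**2 = (1/(-35 + 38) - 46/(3 - 2*(-2)))**2 = (1/3 - 46/(3 + 4))**2 = (1/3 - 46/7)**2 = (-131/21)**2 = 17161/441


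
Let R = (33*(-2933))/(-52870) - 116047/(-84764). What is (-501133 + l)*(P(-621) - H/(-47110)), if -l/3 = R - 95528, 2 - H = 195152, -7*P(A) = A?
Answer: -95773561613330118501/5278054448870 ≈ -1.8146e+7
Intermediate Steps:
P(A) = -A/7
H = -195150 (H = 2 - 1*195152 = 2 - 195152 = -195150)
R = 7169813843/2240736340 (R = -96789*(-1/52870) - 116047*(-1/84764) = 96789/52870 + 116047/84764 = 7169813843/2240736340 ≈ 3.1998)
l = 642137673821031/2240736340 (l = -3*(7169813843/2240736340 - 95528) = -3*(-214045891273677/2240736340) = 642137673821031/2240736340 ≈ 2.8657e+5)
(-501133 + l)*(P(-621) - H/(-47110)) = (-501133 + 642137673821031/2240736340)*(-⅐*(-621) - 1*(-195150)/(-47110)) = -480769250452189*(621/7 + 195150*(-1/47110))/2240736340 = -480769250452189*(621/7 - 19515/4711)/2240736340 = -480769250452189/2240736340*398418/4711 = -95773561613330118501/5278054448870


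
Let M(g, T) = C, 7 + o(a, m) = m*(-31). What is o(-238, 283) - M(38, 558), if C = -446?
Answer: -8334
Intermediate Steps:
o(a, m) = -7 - 31*m (o(a, m) = -7 + m*(-31) = -7 - 31*m)
M(g, T) = -446
o(-238, 283) - M(38, 558) = (-7 - 31*283) - 1*(-446) = (-7 - 8773) + 446 = -8780 + 446 = -8334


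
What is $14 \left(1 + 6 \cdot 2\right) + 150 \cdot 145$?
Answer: $21932$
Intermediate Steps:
$14 \left(1 + 6 \cdot 2\right) + 150 \cdot 145 = 14 \left(1 + 12\right) + 21750 = 14 \cdot 13 + 21750 = 182 + 21750 = 21932$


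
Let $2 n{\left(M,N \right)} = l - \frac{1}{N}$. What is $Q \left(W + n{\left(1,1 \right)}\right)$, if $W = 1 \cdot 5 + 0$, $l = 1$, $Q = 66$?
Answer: $330$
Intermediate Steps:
$n{\left(M,N \right)} = \frac{1}{2} - \frac{1}{2 N}$ ($n{\left(M,N \right)} = \frac{1 - \frac{1}{N}}{2} = \frac{1}{2} - \frac{1}{2 N}$)
$W = 5$ ($W = 5 + 0 = 5$)
$Q \left(W + n{\left(1,1 \right)}\right) = 66 \left(5 + \frac{-1 + 1}{2 \cdot 1}\right) = 66 \left(5 + \frac{1}{2} \cdot 1 \cdot 0\right) = 66 \left(5 + 0\right) = 66 \cdot 5 = 330$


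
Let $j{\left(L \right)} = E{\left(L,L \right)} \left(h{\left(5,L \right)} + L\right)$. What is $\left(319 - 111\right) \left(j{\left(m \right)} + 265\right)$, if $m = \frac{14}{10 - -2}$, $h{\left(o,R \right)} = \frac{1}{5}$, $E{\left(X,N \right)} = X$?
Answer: $\frac{2495324}{45} \approx 55452.0$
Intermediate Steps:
$h{\left(o,R \right)} = \frac{1}{5}$
$m = \frac{7}{6}$ ($m = \frac{14}{10 + 2} = \frac{14}{12} = 14 \cdot \frac{1}{12} = \frac{7}{6} \approx 1.1667$)
$j{\left(L \right)} = L \left(\frac{1}{5} + L\right)$
$\left(319 - 111\right) \left(j{\left(m \right)} + 265\right) = \left(319 - 111\right) \left(\frac{7 \left(\frac{1}{5} + \frac{7}{6}\right)}{6} + 265\right) = 208 \left(\frac{7}{6} \cdot \frac{41}{30} + 265\right) = 208 \left(\frac{287}{180} + 265\right) = 208 \cdot \frac{47987}{180} = \frac{2495324}{45}$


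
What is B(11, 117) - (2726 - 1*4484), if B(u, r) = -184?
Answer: 1574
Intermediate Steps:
B(11, 117) - (2726 - 1*4484) = -184 - (2726 - 1*4484) = -184 - (2726 - 4484) = -184 - 1*(-1758) = -184 + 1758 = 1574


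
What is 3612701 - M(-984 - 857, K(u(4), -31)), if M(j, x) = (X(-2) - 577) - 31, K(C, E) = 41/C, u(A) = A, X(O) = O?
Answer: 3613311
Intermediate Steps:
M(j, x) = -610 (M(j, x) = (-2 - 577) - 31 = -579 - 31 = -610)
3612701 - M(-984 - 857, K(u(4), -31)) = 3612701 - 1*(-610) = 3612701 + 610 = 3613311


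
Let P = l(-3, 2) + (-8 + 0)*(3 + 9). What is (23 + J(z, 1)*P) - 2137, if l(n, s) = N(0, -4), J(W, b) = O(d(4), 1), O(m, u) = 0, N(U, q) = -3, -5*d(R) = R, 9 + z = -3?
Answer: -2114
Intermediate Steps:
z = -12 (z = -9 - 3 = -12)
d(R) = -R/5
J(W, b) = 0
l(n, s) = -3
P = -99 (P = -3 + (-8 + 0)*(3 + 9) = -3 - 8*12 = -3 - 96 = -99)
(23 + J(z, 1)*P) - 2137 = (23 + 0*(-99)) - 2137 = (23 + 0) - 2137 = 23 - 2137 = -2114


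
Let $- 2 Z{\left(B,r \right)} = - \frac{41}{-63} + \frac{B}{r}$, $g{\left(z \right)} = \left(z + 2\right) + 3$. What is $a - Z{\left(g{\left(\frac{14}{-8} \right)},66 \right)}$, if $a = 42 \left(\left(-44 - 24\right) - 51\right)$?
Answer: $- \frac{55413943}{11088} \approx -4997.6$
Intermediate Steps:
$g{\left(z \right)} = 5 + z$ ($g{\left(z \right)} = \left(2 + z\right) + 3 = 5 + z$)
$a = -4998$ ($a = 42 \left(-68 - 51\right) = 42 \left(-119\right) = -4998$)
$Z{\left(B,r \right)} = - \frac{41}{126} - \frac{B}{2 r}$ ($Z{\left(B,r \right)} = - \frac{- \frac{41}{-63} + \frac{B}{r}}{2} = - \frac{\left(-41\right) \left(- \frac{1}{63}\right) + \frac{B}{r}}{2} = - \frac{\frac{41}{63} + \frac{B}{r}}{2} = - \frac{41}{126} - \frac{B}{2 r}$)
$a - Z{\left(g{\left(\frac{14}{-8} \right)},66 \right)} = -4998 - \left(- \frac{41}{126} - \frac{5 + \frac{14}{-8}}{2 \cdot 66}\right) = -4998 - \left(- \frac{41}{126} - \frac{1}{2} \left(5 + 14 \left(- \frac{1}{8}\right)\right) \frac{1}{66}\right) = -4998 - \left(- \frac{41}{126} - \frac{1}{2} \left(5 - \frac{7}{4}\right) \frac{1}{66}\right) = -4998 - \left(- \frac{41}{126} - \frac{13}{8} \cdot \frac{1}{66}\right) = -4998 - \left(- \frac{41}{126} - \frac{13}{528}\right) = -4998 - - \frac{3881}{11088} = -4998 + \frac{3881}{11088} = - \frac{55413943}{11088}$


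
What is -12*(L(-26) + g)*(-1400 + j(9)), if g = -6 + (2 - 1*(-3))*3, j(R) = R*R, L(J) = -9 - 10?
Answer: -158280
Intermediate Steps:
L(J) = -19
j(R) = R²
g = 9 (g = -6 + (2 + 3)*3 = -6 + 5*3 = -6 + 15 = 9)
-12*(L(-26) + g)*(-1400 + j(9)) = -12*(-19 + 9)*(-1400 + 9²) = -(-120)*(-1400 + 81) = -(-120)*(-1319) = -12*13190 = -158280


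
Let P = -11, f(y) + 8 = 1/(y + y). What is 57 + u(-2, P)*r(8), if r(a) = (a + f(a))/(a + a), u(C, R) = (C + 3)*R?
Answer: 14581/256 ≈ 56.957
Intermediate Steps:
f(y) = -8 + 1/(2*y) (f(y) = -8 + 1/(y + y) = -8 + 1/(2*y))
u(C, R) = R*(3 + C) (u(C, R) = (3 + C)*R = R*(3 + C))
r(a) = (-8 + a + 1/(2*a))/(2*a) (r(a) = (a + (-8 + 1/(2*a)))/(a + a) = (-8 + a + 1/(2*a))/((2*a)) = (-8 + a + 1/(2*a))*(1/(2*a)) = (-8 + a + 1/(2*a))/(2*a))
57 + u(-2, P)*r(8) = 57 + (-11*(3 - 2))*((¼)*(1 + 2*8*(-8 + 8))/8²) = 57 + (-11*1)*((¼)*(1/64)*(1 + 2*8*0)) = 57 - 11*(1 + 0)/(4*64) = 57 - 11/(4*64) = 57 - 11*1/256 = 57 - 11/256 = 14581/256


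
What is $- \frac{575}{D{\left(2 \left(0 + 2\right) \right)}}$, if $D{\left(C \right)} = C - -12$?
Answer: $- \frac{575}{16} \approx -35.938$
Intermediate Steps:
$D{\left(C \right)} = 12 + C$ ($D{\left(C \right)} = C + 12 = 12 + C$)
$- \frac{575}{D{\left(2 \left(0 + 2\right) \right)}} = - \frac{575}{12 + 2 \left(0 + 2\right)} = - \frac{575}{12 + 2 \cdot 2} = - \frac{575}{12 + 4} = - \frac{575}{16}$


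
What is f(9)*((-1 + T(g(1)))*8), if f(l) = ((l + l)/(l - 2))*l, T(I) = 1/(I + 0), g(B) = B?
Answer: 0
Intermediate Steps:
T(I) = 1/I
f(l) = 2*l**2/(-2 + l) (f(l) = ((2*l)/(-2 + l))*l = (2*l/(-2 + l))*l = 2*l**2/(-2 + l))
f(9)*((-1 + T(g(1)))*8) = (2*9**2/(-2 + 9))*((-1 + 1/1)*8) = (2*81/7)*((-1 + 1)*8) = (2*81*(1/7))*(0*8) = (162/7)*0 = 0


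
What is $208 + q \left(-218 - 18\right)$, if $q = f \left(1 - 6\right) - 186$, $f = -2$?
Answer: $41744$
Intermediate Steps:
$q = -176$ ($q = - 2 \left(1 - 6\right) - 186 = \left(-2\right) \left(-5\right) - 186 = 10 - 186 = -176$)
$208 + q \left(-218 - 18\right) = 208 - 176 \left(-218 - 18\right) = 208 - -41536 = 208 + 41536 = 41744$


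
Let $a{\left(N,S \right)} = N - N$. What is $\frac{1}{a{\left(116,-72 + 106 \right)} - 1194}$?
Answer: $- \frac{1}{1194} \approx -0.00083752$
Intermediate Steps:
$a{\left(N,S \right)} = 0$
$\frac{1}{a{\left(116,-72 + 106 \right)} - 1194} = \frac{1}{0 - 1194} = \frac{1}{-1194} = - \frac{1}{1194}$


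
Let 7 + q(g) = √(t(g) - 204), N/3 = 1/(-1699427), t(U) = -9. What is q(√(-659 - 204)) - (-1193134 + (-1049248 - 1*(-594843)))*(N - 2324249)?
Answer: -6507600300805188703/1699427 + I*√213 ≈ -3.8293e+12 + 14.595*I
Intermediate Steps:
N = -3/1699427 (N = 3/(-1699427) = 3*(-1/1699427) = -3/1699427 ≈ -1.7653e-6)
q(g) = -7 + I*√213 (q(g) = -7 + √(-9 - 204) = -7 + √(-213) = -7 + I*√213)
q(√(-659 - 204)) - (-1193134 + (-1049248 - 1*(-594843)))*(N - 2324249) = (-7 + I*√213) - (-1193134 + (-1049248 - 1*(-594843)))*(-3/1699427 - 2324249) = (-7 + I*√213) - (-1193134 + (-1049248 + 594843))*(-3949891505326)/1699427 = (-7 + I*√213) - (-1193134 - 454405)*(-3949891505326)/1699427 = (-7 + I*√213) - (-1647539)*(-3949891505326)/1699427 = (-7 + I*√213) - 1*6507600300793292714/1699427 = (-7 + I*√213) - 6507600300793292714/1699427 = -6507600300805188703/1699427 + I*√213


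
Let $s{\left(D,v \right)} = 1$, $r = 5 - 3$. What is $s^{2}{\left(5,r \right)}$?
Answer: $1$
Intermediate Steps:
$r = 2$
$s^{2}{\left(5,r \right)} = 1^{2} = 1$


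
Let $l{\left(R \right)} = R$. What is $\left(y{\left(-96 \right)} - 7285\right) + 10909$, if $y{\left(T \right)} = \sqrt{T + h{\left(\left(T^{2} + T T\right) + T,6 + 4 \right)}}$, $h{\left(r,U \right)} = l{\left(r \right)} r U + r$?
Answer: $3624 + 40 \sqrt{2101317} \approx 61608.0$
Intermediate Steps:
$h{\left(r,U \right)} = r + U r^{2}$ ($h{\left(r,U \right)} = r r U + r = r^{2} U + r = U r^{2} + r = r + U r^{2}$)
$y{\left(T \right)} = \sqrt{T + \left(T + 2 T^{2}\right) \left(1 + 10 T + 20 T^{2}\right)}$ ($y{\left(T \right)} = \sqrt{T + \left(\left(T^{2} + T T\right) + T\right) \left(1 + \left(6 + 4\right) \left(\left(T^{2} + T T\right) + T\right)\right)} = \sqrt{T + \left(\left(T^{2} + T^{2}\right) + T\right) \left(1 + 10 \left(\left(T^{2} + T^{2}\right) + T\right)\right)} = \sqrt{T + \left(2 T^{2} + T\right) \left(1 + 10 \left(2 T^{2} + T\right)\right)} = \sqrt{T + \left(T + 2 T^{2}\right) \left(1 + 10 \left(T + 2 T^{2}\right)\right)} = \sqrt{T + \left(T + 2 T^{2}\right) \left(1 + \left(10 T + 20 T^{2}\right)\right)} = \sqrt{T + \left(T + 2 T^{2}\right) \left(1 + 10 T + 20 T^{2}\right)}$)
$\left(y{\left(-96 \right)} - 7285\right) + 10909 = \left(\sqrt{- 96 \left(1 + \left(1 + 2 \left(-96\right)\right) \left(1 + 10 \left(-96\right) \left(1 + 2 \left(-96\right)\right)\right)\right)} - 7285\right) + 10909 = \left(\sqrt{- 96 \left(1 + \left(1 - 192\right) \left(1 + 10 \left(-96\right) \left(1 - 192\right)\right)\right)} - 7285\right) + 10909 = \left(\sqrt{- 96 \left(1 - 191 \left(1 + 10 \left(-96\right) \left(-191\right)\right)\right)} - 7285\right) + 10909 = \left(\sqrt{- 96 \left(1 - 191 \left(1 + 183360\right)\right)} - 7285\right) + 10909 = \left(\sqrt{- 96 \left(1 - 35021951\right)} - 7285\right) + 10909 = \left(\sqrt{\left(-96\right) \left(-35021950\right)} - 7285\right) + 10909 = \left(\sqrt{3362107200} - 7285\right) + 10909 = \left(40 \sqrt{2101317} - 7285\right) + 10909 = \left(-7285 + 40 \sqrt{2101317}\right) + 10909 = 3624 + 40 \sqrt{2101317}$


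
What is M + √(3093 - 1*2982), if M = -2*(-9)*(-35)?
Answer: -630 + √111 ≈ -619.46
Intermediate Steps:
M = -630 (M = 18*(-35) = -630)
M + √(3093 - 1*2982) = -630 + √(3093 - 1*2982) = -630 + √(3093 - 2982) = -630 + √111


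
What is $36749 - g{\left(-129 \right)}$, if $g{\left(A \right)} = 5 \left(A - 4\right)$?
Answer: $37414$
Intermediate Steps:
$g{\left(A \right)} = -20 + 5 A$ ($g{\left(A \right)} = 5 \left(-4 + A\right) = -20 + 5 A$)
$36749 - g{\left(-129 \right)} = 36749 - \left(-20 + 5 \left(-129\right)\right) = 36749 - \left(-20 - 645\right) = 36749 - -665 = 36749 + 665 = 37414$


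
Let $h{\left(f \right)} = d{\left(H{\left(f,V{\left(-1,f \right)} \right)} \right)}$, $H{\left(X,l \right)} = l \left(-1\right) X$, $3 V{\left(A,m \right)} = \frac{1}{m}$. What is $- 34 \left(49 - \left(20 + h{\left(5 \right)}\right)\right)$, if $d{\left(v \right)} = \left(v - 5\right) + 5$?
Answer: $- \frac{2992}{3} \approx -997.33$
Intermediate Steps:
$V{\left(A,m \right)} = \frac{1}{3 m}$
$H{\left(X,l \right)} = - X l$ ($H{\left(X,l \right)} = - l X = - X l$)
$d{\left(v \right)} = v$ ($d{\left(v \right)} = \left(-5 + v\right) + 5 = v$)
$h{\left(f \right)} = - \frac{1}{3}$ ($h{\left(f \right)} = - f \frac{1}{3 f} = - \frac{1}{3}$)
$- 34 \left(49 - \left(20 + h{\left(5 \right)}\right)\right) = - 34 \left(49 - \frac{59}{3}\right) = \left(-34\right) \frac{88}{3} = - \frac{2992}{3}$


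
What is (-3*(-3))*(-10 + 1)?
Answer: -81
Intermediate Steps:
(-3*(-3))*(-10 + 1) = 9*(-9) = -81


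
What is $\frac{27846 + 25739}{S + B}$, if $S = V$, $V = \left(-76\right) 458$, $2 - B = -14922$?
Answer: $- \frac{53585}{19884} \approx -2.6949$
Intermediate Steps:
$B = 14924$ ($B = 2 - -14922 = 2 + 14922 = 14924$)
$V = -34808$
$S = -34808$
$\frac{27846 + 25739}{S + B} = \frac{27846 + 25739}{-34808 + 14924} = \frac{53585}{-19884} = 53585 \left(- \frac{1}{19884}\right) = - \frac{53585}{19884}$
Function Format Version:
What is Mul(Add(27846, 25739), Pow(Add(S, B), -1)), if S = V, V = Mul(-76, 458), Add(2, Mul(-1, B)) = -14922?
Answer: Rational(-53585, 19884) ≈ -2.6949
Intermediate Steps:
B = 14924 (B = Add(2, Mul(-1, -14922)) = Add(2, 14922) = 14924)
V = -34808
S = -34808
Mul(Add(27846, 25739), Pow(Add(S, B), -1)) = Mul(Add(27846, 25739), Pow(Add(-34808, 14924), -1)) = Mul(53585, Pow(-19884, -1)) = Mul(53585, Rational(-1, 19884)) = Rational(-53585, 19884)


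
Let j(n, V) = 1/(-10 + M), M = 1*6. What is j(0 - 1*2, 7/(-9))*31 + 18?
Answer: 41/4 ≈ 10.250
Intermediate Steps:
M = 6
j(n, V) = -1/4 (j(n, V) = 1/(-10 + 6) = 1/(-4) = -1/4)
j(0 - 1*2, 7/(-9))*31 + 18 = -1/4*31 + 18 = -31/4 + 18 = 41/4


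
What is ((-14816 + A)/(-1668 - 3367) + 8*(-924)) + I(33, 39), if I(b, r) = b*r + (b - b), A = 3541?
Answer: -6145480/1007 ≈ -6102.8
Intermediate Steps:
I(b, r) = b*r (I(b, r) = b*r + 0 = b*r)
((-14816 + A)/(-1668 - 3367) + 8*(-924)) + I(33, 39) = ((-14816 + 3541)/(-1668 - 3367) + 8*(-924)) + 33*39 = (-11275/(-5035) - 7392) + 1287 = (-11275*(-1/5035) - 7392) + 1287 = (2255/1007 - 7392) + 1287 = -7441489/1007 + 1287 = -6145480/1007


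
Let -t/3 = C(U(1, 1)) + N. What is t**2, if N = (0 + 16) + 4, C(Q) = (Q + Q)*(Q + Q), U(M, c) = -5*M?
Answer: 129600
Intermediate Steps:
C(Q) = 4*Q**2 (C(Q) = (2*Q)*(2*Q) = 4*Q**2)
N = 20 (N = 16 + 4 = 20)
t = -360 (t = -3*(4*(-5*1)**2 + 20) = -3*(4*(-5)**2 + 20) = -3*(4*25 + 20) = -3*(100 + 20) = -3*120 = -360)
t**2 = (-360)**2 = 129600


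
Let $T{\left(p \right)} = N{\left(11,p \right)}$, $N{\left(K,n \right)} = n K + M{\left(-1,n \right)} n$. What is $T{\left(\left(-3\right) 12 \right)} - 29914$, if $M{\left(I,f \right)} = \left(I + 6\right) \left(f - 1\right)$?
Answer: $-23650$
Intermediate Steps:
$M{\left(I,f \right)} = \left(-1 + f\right) \left(6 + I\right)$ ($M{\left(I,f \right)} = \left(6 + I\right) \left(-1 + f\right) = \left(-1 + f\right) \left(6 + I\right)$)
$N{\left(K,n \right)} = K n + n \left(-5 + 5 n\right)$ ($N{\left(K,n \right)} = n K + \left(-6 - -1 + 6 n - n\right) n = K n + \left(-6 + 1 + 6 n - n\right) n = K n + \left(-5 + 5 n\right) n = K n + n \left(-5 + 5 n\right)$)
$T{\left(p \right)} = p \left(6 + 5 p\right)$ ($T{\left(p \right)} = p \left(-5 + 11 + 5 p\right) = p \left(6 + 5 p\right)$)
$T{\left(\left(-3\right) 12 \right)} - 29914 = \left(-3\right) 12 \left(6 + 5 \left(\left(-3\right) 12\right)\right) - 29914 = - 36 \left(6 + 5 \left(-36\right)\right) - 29914 = - 36 \left(6 - 180\right) - 29914 = \left(-36\right) \left(-174\right) - 29914 = 6264 - 29914 = -23650$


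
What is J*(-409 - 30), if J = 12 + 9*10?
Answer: -44778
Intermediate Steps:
J = 102 (J = 12 + 90 = 102)
J*(-409 - 30) = 102*(-409 - 30) = 102*(-439) = -44778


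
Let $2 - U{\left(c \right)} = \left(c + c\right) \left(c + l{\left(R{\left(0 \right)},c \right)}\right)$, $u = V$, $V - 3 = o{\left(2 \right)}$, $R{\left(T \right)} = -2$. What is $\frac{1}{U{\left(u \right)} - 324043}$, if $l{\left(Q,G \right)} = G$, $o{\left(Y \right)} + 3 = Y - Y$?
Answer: $- \frac{1}{324041} \approx -3.086 \cdot 10^{-6}$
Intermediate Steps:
$o{\left(Y \right)} = -3$ ($o{\left(Y \right)} = -3 + \left(Y - Y\right) = -3 + 0 = -3$)
$V = 0$ ($V = 3 - 3 = 0$)
$u = 0$
$U{\left(c \right)} = 2 - 4 c^{2}$ ($U{\left(c \right)} = 2 - \left(c + c\right) \left(c + c\right) = 2 - 2 c 2 c = 2 - 4 c^{2}$)
$\frac{1}{U{\left(u \right)} - 324043} = \frac{1}{\left(2 - 4 \cdot 0^{2}\right) - 324043} = \frac{1}{\left(2 - 0\right) - 324043} = \frac{1}{\left(2 + 0\right) - 324043} = \frac{1}{2 - 324043} = \frac{1}{-324041} = - \frac{1}{324041}$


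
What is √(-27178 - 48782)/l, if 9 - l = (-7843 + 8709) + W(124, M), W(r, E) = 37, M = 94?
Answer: -I*√2110/149 ≈ -0.30829*I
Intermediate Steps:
l = -894 (l = 9 - ((-7843 + 8709) + 37) = 9 - (866 + 37) = 9 - 1*903 = 9 - 903 = -894)
√(-27178 - 48782)/l = √(-27178 - 48782)/(-894) = √(-75960)*(-1/894) = (6*I*√2110)*(-1/894) = -I*√2110/149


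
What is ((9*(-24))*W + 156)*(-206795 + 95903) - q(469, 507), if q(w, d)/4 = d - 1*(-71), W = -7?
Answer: -184970168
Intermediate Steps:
q(w, d) = 284 + 4*d (q(w, d) = 4*(d - 1*(-71)) = 4*(d + 71) = 4*(71 + d) = 284 + 4*d)
((9*(-24))*W + 156)*(-206795 + 95903) - q(469, 507) = ((9*(-24))*(-7) + 156)*(-206795 + 95903) - (284 + 4*507) = (-216*(-7) + 156)*(-110892) - (284 + 2028) = (1512 + 156)*(-110892) - 1*2312 = 1668*(-110892) - 2312 = -184967856 - 2312 = -184970168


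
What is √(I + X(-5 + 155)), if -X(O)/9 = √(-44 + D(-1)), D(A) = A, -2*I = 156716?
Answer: √(-78358 - 27*I*√5) ≈ 0.108 - 279.92*I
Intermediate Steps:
I = -78358 (I = -½*156716 = -78358)
X(O) = -27*I*√5 (X(O) = -9*√(-44 - 1) = -27*I*√5)
√(I + X(-5 + 155)) = √(-78358 - 27*I*√5)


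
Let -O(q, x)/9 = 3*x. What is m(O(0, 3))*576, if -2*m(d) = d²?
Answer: -1889568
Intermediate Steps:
O(q, x) = -27*x
m(d) = -d²/2
m(O(0, 3))*576 = -(-27*3)²/2*576 = -½*(-81)²*576 = -½*6561*576 = -6561/2*576 = -1889568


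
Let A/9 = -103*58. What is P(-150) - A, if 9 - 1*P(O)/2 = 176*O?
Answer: 106584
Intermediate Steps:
A = -53766 (A = 9*(-103*58) = 9*(-5974) = -53766)
P(O) = 18 - 352*O
P(-150) - A = (18 - 352*(-150)) - 1*(-53766) = (18 + 52800) + 53766 = 52818 + 53766 = 106584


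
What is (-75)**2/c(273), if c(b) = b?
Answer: 1875/91 ≈ 20.604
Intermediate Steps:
(-75)**2/c(273) = (-75)**2/273 = 5625*(1/273) = 1875/91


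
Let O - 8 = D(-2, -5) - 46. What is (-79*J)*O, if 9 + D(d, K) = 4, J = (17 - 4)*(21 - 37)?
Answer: -706576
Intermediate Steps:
J = -208 (J = 13*(-16) = -208)
D(d, K) = -5 (D(d, K) = -9 + 4 = -5)
O = -43 (O = 8 + (-5 - 46) = 8 - 51 = -43)
(-79*J)*O = -79*(-208)*(-43) = 16432*(-43) = -706576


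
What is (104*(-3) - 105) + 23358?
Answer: 22941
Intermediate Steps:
(104*(-3) - 105) + 23358 = (-312 - 105) + 23358 = -417 + 23358 = 22941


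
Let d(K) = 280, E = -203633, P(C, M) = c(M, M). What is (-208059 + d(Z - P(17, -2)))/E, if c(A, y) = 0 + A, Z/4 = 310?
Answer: 207779/203633 ≈ 1.0204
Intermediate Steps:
Z = 1240 (Z = 4*310 = 1240)
c(A, y) = A
P(C, M) = M
(-208059 + d(Z - P(17, -2)))/E = (-208059 + 280)/(-203633) = -207779*(-1/203633) = 207779/203633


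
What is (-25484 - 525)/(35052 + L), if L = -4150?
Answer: -26009/30902 ≈ -0.84166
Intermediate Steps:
(-25484 - 525)/(35052 + L) = (-25484 - 525)/(35052 - 4150) = -26009/30902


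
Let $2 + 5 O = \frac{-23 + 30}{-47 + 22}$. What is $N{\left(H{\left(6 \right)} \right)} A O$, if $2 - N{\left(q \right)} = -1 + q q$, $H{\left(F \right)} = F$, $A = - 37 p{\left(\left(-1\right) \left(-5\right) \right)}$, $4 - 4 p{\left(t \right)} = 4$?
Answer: $0$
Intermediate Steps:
$p{\left(t \right)} = 0$ ($p{\left(t \right)} = 1 - 1 = 0$)
$A = 0$ ($A = \left(-37\right) 0 = 0$)
$O = - \frac{57}{125}$ ($O = - \frac{2}{5} + \frac{\left(-23 + 30\right) \frac{1}{-47 + 22}}{5} = - \frac{2}{5} + \frac{7 \frac{1}{-25}}{5} = - \frac{2}{5} + \frac{7 \left(- \frac{1}{25}\right)}{5} = - \frac{2}{5} + \frac{1}{5} \left(- \frac{7}{25}\right) = - \frac{2}{5} - \frac{7}{125} = - \frac{57}{125} \approx -0.456$)
$N{\left(q \right)} = 3 - q^{2}$ ($N{\left(q \right)} = 2 - \left(-1 + q q\right) = 2 - \left(-1 + q^{2}\right) = 3 - q^{2}$)
$N{\left(H{\left(6 \right)} \right)} A O = \left(3 - 6^{2}\right) 0 \left(- \frac{57}{125}\right) = \left(3 - 36\right) 0 \left(- \frac{57}{125}\right) = \left(-33\right) 0 \left(- \frac{57}{125}\right) = 0 \left(- \frac{57}{125}\right) = 0$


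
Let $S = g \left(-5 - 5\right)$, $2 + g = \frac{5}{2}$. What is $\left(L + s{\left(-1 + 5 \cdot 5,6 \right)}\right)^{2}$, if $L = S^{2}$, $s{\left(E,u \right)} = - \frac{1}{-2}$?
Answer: $\frac{2601}{4} \approx 650.25$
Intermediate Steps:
$g = \frac{1}{2}$ ($g = -2 + \frac{5}{2} = \frac{1}{2} \approx 0.5$)
$S = -5$ ($S = \frac{-5 - 5}{2} = \frac{1}{2} \left(-10\right) = -5$)
$s{\left(E,u \right)} = \frac{1}{2}$ ($s{\left(E,u \right)} = \left(-1\right) \left(- \frac{1}{2}\right) = \frac{1}{2}$)
$L = 25$ ($L = \left(-5\right)^{2} = 25$)
$\left(L + s{\left(-1 + 5 \cdot 5,6 \right)}\right)^{2} = \left(25 + \frac{1}{2}\right)^{2} = \left(\frac{51}{2}\right)^{2} = \frac{2601}{4}$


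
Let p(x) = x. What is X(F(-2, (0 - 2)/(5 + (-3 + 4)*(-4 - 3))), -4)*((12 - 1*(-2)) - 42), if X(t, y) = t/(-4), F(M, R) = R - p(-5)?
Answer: 42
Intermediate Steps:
F(M, R) = 5 + R (F(M, R) = R - 1*(-5) = R + 5 = 5 + R)
X(t, y) = -t/4 (X(t, y) = t*(-¼) = -t/4)
X(F(-2, (0 - 2)/(5 + (-3 + 4)*(-4 - 3))), -4)*((12 - 1*(-2)) - 42) = (-(5 + (0 - 2)/(5 + (-3 + 4)*(-4 - 3)))/4)*((12 - 1*(-2)) - 42) = (-(5 - 2/(5 + 1*(-7)))/4)*((12 + 2) - 42) = (-(5 - 2/(5 - 7))/4)*(14 - 42) = -(5 - 2/(-2))/4*(-28) = -(5 - 2*(-½))/4*(-28) = -(5 + 1)/4*(-28) = -¼*6*(-28) = -3/2*(-28) = 42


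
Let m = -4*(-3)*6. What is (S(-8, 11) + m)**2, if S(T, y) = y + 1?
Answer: 7056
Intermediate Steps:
m = 72 (m = 12*6 = 72)
S(T, y) = 1 + y
(S(-8, 11) + m)**2 = ((1 + 11) + 72)**2 = (12 + 72)**2 = 84**2 = 7056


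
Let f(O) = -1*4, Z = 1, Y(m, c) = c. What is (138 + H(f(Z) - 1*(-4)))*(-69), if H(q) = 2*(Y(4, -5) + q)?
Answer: -8832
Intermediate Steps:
f(O) = -4
H(q) = -10 + 2*q (H(q) = 2*(-5 + q) = -10 + 2*q)
(138 + H(f(Z) - 1*(-4)))*(-69) = (138 + (-10 + 2*(-4 - 1*(-4))))*(-69) = (138 + (-10 + 2*(-4 + 4)))*(-69) = (138 + (-10 + 2*0))*(-69) = (138 + (-10 + 0))*(-69) = (138 - 10)*(-69) = 128*(-69) = -8832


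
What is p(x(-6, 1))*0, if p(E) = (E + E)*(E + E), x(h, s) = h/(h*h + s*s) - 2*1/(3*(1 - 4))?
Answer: 0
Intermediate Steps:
x(h, s) = 2/9 + h/(h² + s²) (x(h, s) = h/(h² + s²) - 2/(3*(-3)) = h/(h² + s²) - 2/(-9) = h/(h² + s²) - 2*(-⅑) = h/(h² + s²) + 2/9 = 2/9 + h/(h² + s²))
p(E) = 4*E² (p(E) = (2*E)*(2*E) = 4*E²)
p(x(-6, 1))*0 = (4*((-6 + (2/9)*(-6)² + (2/9)*1²)/((-6)² + 1²))²)*0 = (4*((-6 + (2/9)*36 + (2/9)*1)/(36 + 1))²)*0 = (4*((-6 + 8 + 2/9)/37)²)*0 = (4*((1/37)*(20/9))²)*0 = (4*(20/333)²)*0 = (4*(400/110889))*0 = (1600/110889)*0 = 0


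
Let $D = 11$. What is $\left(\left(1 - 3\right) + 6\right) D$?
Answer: $44$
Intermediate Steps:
$\left(\left(1 - 3\right) + 6\right) D = \left(\left(1 - 3\right) + 6\right) 11 = \left(-2 + 6\right) 11 = 4 \cdot 11 = 44$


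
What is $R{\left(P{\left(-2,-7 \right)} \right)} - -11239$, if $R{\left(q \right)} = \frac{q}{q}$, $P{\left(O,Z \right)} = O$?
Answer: $11240$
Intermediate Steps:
$R{\left(q \right)} = 1$
$R{\left(P{\left(-2,-7 \right)} \right)} - -11239 = 1 - -11239 = 1 + 11239 = 11240$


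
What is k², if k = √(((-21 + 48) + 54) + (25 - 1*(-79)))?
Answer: 185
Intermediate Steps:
k = √185 (k = √((27 + 54) + (25 + 79)) = √(81 + 104) = √185 ≈ 13.601)
k² = (√185)² = 185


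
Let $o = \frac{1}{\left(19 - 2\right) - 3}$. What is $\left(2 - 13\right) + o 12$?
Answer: $- \frac{71}{7} \approx -10.143$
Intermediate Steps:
$o = \frac{1}{14}$ ($o = \frac{1}{17 - 3} = \frac{1}{14} \approx 0.071429$)
$\left(2 - 13\right) + o 12 = \left(2 - 13\right) + \frac{1}{14} \cdot 12 = -11 + \frac{6}{7} = - \frac{71}{7}$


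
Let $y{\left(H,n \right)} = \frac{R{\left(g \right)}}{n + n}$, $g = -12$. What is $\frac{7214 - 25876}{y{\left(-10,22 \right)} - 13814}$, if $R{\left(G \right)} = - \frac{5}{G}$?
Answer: $\frac{9853536}{7293787} \approx 1.3509$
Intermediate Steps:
$y{\left(H,n \right)} = \frac{5}{24 n}$ ($y{\left(H,n \right)} = \frac{\left(-5\right) \frac{1}{-12}}{n + n} = \frac{\left(-5\right) \left(- \frac{1}{12}\right)}{2 n} = \frac{5 \frac{1}{2 n}}{12} = \frac{5}{24 n}$)
$\frac{7214 - 25876}{y{\left(-10,22 \right)} - 13814} = \frac{7214 - 25876}{\frac{5}{24 \cdot 22} - 13814} = \frac{7214 - 25876}{\frac{5}{24} \cdot \frac{1}{22} - 13814} = - \frac{18662}{\frac{5}{528} - 13814} = - \frac{18662}{- \frac{7293787}{528}} = \left(-18662\right) \left(- \frac{528}{7293787}\right) = \frac{9853536}{7293787}$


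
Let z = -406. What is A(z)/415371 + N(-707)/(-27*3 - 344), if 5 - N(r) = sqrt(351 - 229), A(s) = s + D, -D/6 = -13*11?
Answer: -376951/35306535 + sqrt(122)/425 ≈ 0.015313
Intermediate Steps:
D = 858 (D = -(-78)*11 = -6*(-143) = 858)
A(s) = 858 + s (A(s) = s + 858 = 858 + s)
N(r) = 5 - sqrt(122) (N(r) = 5 - sqrt(351 - 229) = 5 - sqrt(122))
A(z)/415371 + N(-707)/(-27*3 - 344) = (858 - 406)/415371 + (5 - sqrt(122))/(-27*3 - 344) = 452*(1/415371) + (5 - sqrt(122))/(-81 - 344) = 452/415371 + (5 - sqrt(122))/(-425) = 452/415371 + (5 - sqrt(122))*(-1/425) = 452/415371 + (-1/85 + sqrt(122)/425) = -376951/35306535 + sqrt(122)/425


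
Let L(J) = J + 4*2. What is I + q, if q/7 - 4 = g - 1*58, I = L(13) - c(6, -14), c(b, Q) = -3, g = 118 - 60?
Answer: 52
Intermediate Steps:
g = 58
L(J) = 8 + J (L(J) = J + 8 = 8 + J)
I = 24 (I = (8 + 13) - 1*(-3) = 21 + 3 = 24)
q = 28 (q = 28 + 7*(58 - 1*58) = 28 + 7*(58 - 58) = 28 + 7*0 = 28 + 0 = 28)
I + q = 24 + 28 = 52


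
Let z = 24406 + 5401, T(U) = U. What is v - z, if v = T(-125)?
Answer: -29932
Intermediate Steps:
v = -125
z = 29807
v - z = -125 - 1*29807 = -125 - 29807 = -29932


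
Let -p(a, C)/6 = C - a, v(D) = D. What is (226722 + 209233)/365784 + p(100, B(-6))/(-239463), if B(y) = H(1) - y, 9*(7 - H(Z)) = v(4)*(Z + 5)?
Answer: 34732766791/29197244664 ≈ 1.1896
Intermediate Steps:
H(Z) = 43/9 - 4*Z/9 (H(Z) = 7 - 4*(Z + 5)/9 = 7 - 4*(5 + Z)/9 = 7 - (20 + 4*Z)/9 = 7 + (-20/9 - 4*Z/9) = 43/9 - 4*Z/9)
B(y) = 13/3 - y (B(y) = (43/9 - 4/9*1) - y = (43/9 - 4/9) - y = 13/3 - y)
p(a, C) = -6*C + 6*a (p(a, C) = -6*(C - a) = -6*C + 6*a)
(226722 + 209233)/365784 + p(100, B(-6))/(-239463) = (226722 + 209233)/365784 + (-6*(13/3 - 1*(-6)) + 6*100)/(-239463) = 435955*(1/365784) + (-6*(13/3 + 6) + 600)*(-1/239463) = 435955/365784 + (-6*31/3 + 600)*(-1/239463) = 435955/365784 + (-62 + 600)*(-1/239463) = 435955/365784 + 538*(-1/239463) = 435955/365784 - 538/239463 = 34732766791/29197244664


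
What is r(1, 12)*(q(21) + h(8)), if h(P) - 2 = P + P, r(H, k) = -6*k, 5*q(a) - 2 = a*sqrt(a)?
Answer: -6624/5 - 1512*sqrt(21)/5 ≈ -2710.6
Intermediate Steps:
q(a) = 2/5 + a**(3/2)/5 (q(a) = 2/5 + (a*sqrt(a))/5 = 2/5 + a**(3/2)/5)
h(P) = 2 + 2*P (h(P) = 2 + (P + P) = 2 + 2*P)
r(1, 12)*(q(21) + h(8)) = (-6*12)*((2/5 + 21**(3/2)/5) + (2 + 2*8)) = -72*((2/5 + (21*sqrt(21))/5) + (2 + 16)) = -72*((2/5 + 21*sqrt(21)/5) + 18) = -72*(92/5 + 21*sqrt(21)/5) = -6624/5 - 1512*sqrt(21)/5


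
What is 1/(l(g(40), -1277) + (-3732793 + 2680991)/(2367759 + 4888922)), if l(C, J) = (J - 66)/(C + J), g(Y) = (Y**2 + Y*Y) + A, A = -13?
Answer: -13860260710/11754664403 ≈ -1.1791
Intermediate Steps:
g(Y) = -13 + 2*Y**2 (g(Y) = (Y**2 + Y*Y) - 13 = (Y**2 + Y**2) - 13 = 2*Y**2 - 13 = -13 + 2*Y**2)
l(C, J) = (-66 + J)/(C + J)
1/(l(g(40), -1277) + (-3732793 + 2680991)/(2367759 + 4888922)) = 1/((-66 - 1277)/((-13 + 2*40**2) - 1277) + (-3732793 + 2680991)/(2367759 + 4888922)) = 1/(-1343/((-13 + 2*1600) - 1277) - 1051802/7256681) = 1/(-1343/((-13 + 3200) - 1277) - 1051802*1/7256681) = 1/(-1343/(3187 - 1277) - 1051802/7256681) = 1/(-1343/1910 - 1051802/7256681) = 1/(-11754664403/13860260710) = -13860260710/11754664403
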